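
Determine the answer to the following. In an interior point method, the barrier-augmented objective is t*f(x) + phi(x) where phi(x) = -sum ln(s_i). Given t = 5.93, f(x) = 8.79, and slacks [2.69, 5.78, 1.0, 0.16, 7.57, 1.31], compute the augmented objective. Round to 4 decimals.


Step 1: Compute log-barrier.
ln values: [0.9895, 1.7544, 0.0, -1.8326, 2.0242, 0.27]
phi = -(0.9895 + 1.7544 + 0.0 - 1.8326 + 2.0242 + 0.27) = -3.2056
Step 2: Compute augmented objective.
t*f(x) = 5.93*8.79 = 52.1247
Total = 52.1247 - 3.2056 = 48.9191


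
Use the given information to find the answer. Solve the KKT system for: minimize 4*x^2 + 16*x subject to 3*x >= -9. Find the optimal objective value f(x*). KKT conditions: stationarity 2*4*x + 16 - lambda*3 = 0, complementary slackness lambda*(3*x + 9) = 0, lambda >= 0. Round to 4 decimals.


Step 1: Try lambda = 0 (constraint inactive).
Stationarity: 2*4*x + 16 = 0
x* = -16/(2*4) = -2.0
Check constraint: 3*-2.0 = -6.0 >= -9 -- satisfied.
Step 2: Compute optimal value.
f(x*) = 4*(-2.0)^2 + 16*(-2.0) = -16.0


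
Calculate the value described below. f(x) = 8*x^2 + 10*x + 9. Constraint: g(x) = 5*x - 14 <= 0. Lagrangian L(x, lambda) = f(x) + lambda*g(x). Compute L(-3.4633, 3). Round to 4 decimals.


Step 1: Evaluate f(x).
f(-3.4633) = 8*(-3.4633)^2 + 10*(-3.4633) + 9 = 70.3226
Step 2: Evaluate g(x).
g(-3.4633) = 5*-3.4633 - 14 = -31.3165
Step 3: Compute Lagrangian.
L = 70.3226 + 3*-31.3165 = -23.6269


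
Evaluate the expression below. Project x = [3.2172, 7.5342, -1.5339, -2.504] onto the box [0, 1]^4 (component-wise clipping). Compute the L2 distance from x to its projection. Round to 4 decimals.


Project each component onto [0, 1].
clip(3.2172) = 1.0, clip(7.5342) = 1.0, clip(-1.5339) = 0.0, clip(-2.504) = 0.0
Projection = [1.0, 1.0, 0.0, 0.0]
Squared diffs: [4.916, 42.6958, 2.3528, 6.27]
Distance = sqrt(56.2346) = 7.499


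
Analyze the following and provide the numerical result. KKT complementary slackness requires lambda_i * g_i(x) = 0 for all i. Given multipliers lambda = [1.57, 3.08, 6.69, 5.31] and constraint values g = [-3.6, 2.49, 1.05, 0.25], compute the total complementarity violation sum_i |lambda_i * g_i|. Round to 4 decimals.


KKT complementary slackness check:
lambda_1 * g_1 = 1.57 * -3.6 = -5.652
lambda_2 * g_2 = 3.08 * 2.49 = 7.6692
lambda_3 * g_3 = 6.69 * 1.05 = 7.0245
lambda_4 * g_4 = 5.31 * 0.25 = 1.3275
Total violation = 5.652 + 7.6692 + 7.0245 + 1.3275 = 21.6732


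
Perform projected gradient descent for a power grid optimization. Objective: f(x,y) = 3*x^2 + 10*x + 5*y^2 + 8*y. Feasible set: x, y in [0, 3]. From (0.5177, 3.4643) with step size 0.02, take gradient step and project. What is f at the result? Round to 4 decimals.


Step 1: Compute gradient at (0.5177, 3.4643).
grad_x = 2*3*0.5177 + 10 = 13.1062
grad_y = 2*5*3.4643 + 8 = 42.643
Step 2: Gradient step.
x_raw = 0.5177 - 0.02*13.1062 = 0.2556
y_raw = 3.4643 - 0.02*42.643 = 2.6114
Step 3: Project onto [0, 3].
x_proj = clip(0.2556) = 0.2556
y_proj = clip(2.6114) = 2.6114
Step 4: Evaluate f.
f(0.2556, 2.6114) = 57.7413


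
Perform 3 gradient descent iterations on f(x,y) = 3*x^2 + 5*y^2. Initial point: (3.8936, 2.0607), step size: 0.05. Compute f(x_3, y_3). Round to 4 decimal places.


Gradient descent on f(x,y) = 3*x^2 + 5*y^2.
Starting point: (3.8936, 2.0607), alpha = 0.05
Step 1: grad_x = 2*3*3.8936 = 23.3616, grad_y = 2*5*2.0607 = 20.607
  x_1 = 3.8936 - 0.05*23.3616 = 2.7255
  y_1 = 2.0607 - 0.05*20.607 = 1.0304
Step 2: grad_x = 2*3*2.7255 = 16.3531, grad_y = 2*5*1.0304 = 10.3035
  x_2 = 2.7255 - 0.05*16.3531 = 1.9079
  y_2 = 1.0304 - 0.05*10.3035 = 0.5152
Step 3: grad_x = 2*3*1.9079 = 11.4472, grad_y = 2*5*0.5152 = 5.1518
  x_3 = 1.9079 - 0.05*11.4472 = 1.3355
  y_3 = 0.5152 - 0.05*5.1518 = 0.2576
f(1.3355, 0.2576) = 3*1.3355^2 + 5*0.2576^2 = 5.6825


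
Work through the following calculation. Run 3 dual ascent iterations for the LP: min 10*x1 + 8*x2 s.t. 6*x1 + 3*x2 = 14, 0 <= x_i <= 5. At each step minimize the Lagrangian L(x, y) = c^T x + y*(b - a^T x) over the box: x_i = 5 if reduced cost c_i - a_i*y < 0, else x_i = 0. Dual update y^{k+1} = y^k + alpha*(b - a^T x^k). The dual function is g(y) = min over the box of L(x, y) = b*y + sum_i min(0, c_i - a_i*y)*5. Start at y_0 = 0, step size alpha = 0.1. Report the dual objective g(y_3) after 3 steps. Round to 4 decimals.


Dual ascent for LP: min 10*x1 + 8*x2, 6*x1 + 3*x2 = 14, 0 <= x_i <= 5
Step 1: y^k = 0.0, reduced costs: (10.0, 8.0)
  x^k = (0.0, 0.0), subgradient = b - a^T x = 14.0
  y^{k+1} = 0.0 + 0.1*14.0 = 1.4
Step 2: y^k = 1.4, reduced costs: (1.6, 3.8)
  x^k = (0.0, 0.0), subgradient = b - a^T x = 14.0
  y^{k+1} = 1.4 + 0.1*14.0 = 2.8
Step 3: y^k = 2.8, reduced costs: (-6.8, -0.4)
  x^k = (5.0, 5.0), subgradient = b - a^T x = -31.0
  y^{k+1} = 2.8 + 0.1*-31.0 = -0.3
Dual objective at y_3 = -0.3: reduced costs (11.8, 8.9), box minimizer x = (0.0, 0.0)
g(y_3) = b*y + (c1 - a1*y)*x1 + (c2 - a2*y)*x2 = 14*(-0.3) + 11.8*0.0 + 8.9*0.0 = -4.2 + 0.0 + 0.0 = -4.2


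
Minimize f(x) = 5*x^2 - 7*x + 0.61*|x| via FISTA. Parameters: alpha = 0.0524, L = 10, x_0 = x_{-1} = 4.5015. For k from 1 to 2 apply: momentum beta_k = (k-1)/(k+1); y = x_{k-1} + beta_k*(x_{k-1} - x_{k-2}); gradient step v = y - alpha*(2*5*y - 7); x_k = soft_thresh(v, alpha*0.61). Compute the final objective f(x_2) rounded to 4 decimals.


FISTA on f(x) = 5*x^2 - 7*x + 0.61*|x|
L = 10, alpha = 0.0524
Iteration 1: beta = 0.0, y = 4.5015 + 0.0*(4.5015 - 4.5015) = 4.5015
  grad(y) = 38.015, v = y - alpha*grad = 2.5095
  prox(v) = soft_thresh(2.5095, 0.032) = 2.4776
Iteration 2: beta = 0.3333, y = 2.4776 + 0.3333*(2.4776 - 4.5015) = 1.8029
  grad(y) = 11.029, v = y - alpha*grad = 1.225
  prox(v) = soft_thresh(1.225, 0.032) = 1.193
f(x_2) = 5*1.193^2 - 7*1.193 + 0.61*|1.193| = -0.5069


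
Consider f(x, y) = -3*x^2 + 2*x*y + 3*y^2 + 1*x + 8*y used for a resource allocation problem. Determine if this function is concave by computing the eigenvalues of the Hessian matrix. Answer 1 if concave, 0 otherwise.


The Hessian of f(x,y) = -3*x^2 + 2*x*y + 3*y^2 + 1*x + 8*y is:
H = [[-6, 2], [2, 6]]
Trace = -6 + 6 = 0
Determinant = -6*6 - (2)^2 = -40
Discriminant = (0)^2 - 4*-40 = 160.0
Eigenvalues: lambda_1 = -6.3246, lambda_2 = 6.3246
The function is not concave.

0


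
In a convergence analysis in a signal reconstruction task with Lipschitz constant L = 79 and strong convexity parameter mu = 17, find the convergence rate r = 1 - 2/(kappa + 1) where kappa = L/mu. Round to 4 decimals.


Step 1: Compute the condition number.
kappa = L/mu = 79/17 = 4.6471
Step 2: Compute the convergence rate.
r = 1 - 2/(kappa + 1) = 1 - 2*mu/(L + mu) = (L - mu)/(L + mu) = 62/96 = 0.6458


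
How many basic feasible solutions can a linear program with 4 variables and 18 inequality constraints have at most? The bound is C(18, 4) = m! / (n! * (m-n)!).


Each vertex corresponds to some choice of n active constraints out of m, so the number of vertices is at most C(m, n) = m! / (n!(m-n)!).
m = 18, n = 4
Numerator: 18 * 17 * 16 * 15
Denominator: 4! = 24
C(18, 4) = 3060


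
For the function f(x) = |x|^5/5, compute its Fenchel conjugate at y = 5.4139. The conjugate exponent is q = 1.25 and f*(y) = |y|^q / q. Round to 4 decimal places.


The conjugate exponent q satisfies 1/p + 1/q = 1.
p = 5, so q = 5/(5 - 1) = 1.25
|y|^q = 5.4139^1.25 = 8.2582
f*(5.4139) = 8.2582 / 1.25 = 6.6066


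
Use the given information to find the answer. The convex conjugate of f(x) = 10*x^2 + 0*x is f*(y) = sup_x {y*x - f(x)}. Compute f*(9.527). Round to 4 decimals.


f*(y) = sup_x {y*x - a*x^2 - b*x} = sup_x {(y-b)*x - a*x^2}
FOC: (y - b) - 2a*x = 0 => x* = (y - b)/(2a)
x* = (9.527 - 0)/(2*10) = 0.4764
f*(9.527) = (y-b)^2/(4a) = (9.527 - 0)^2/(4*10)
= 90.7637/40 = 2.2691


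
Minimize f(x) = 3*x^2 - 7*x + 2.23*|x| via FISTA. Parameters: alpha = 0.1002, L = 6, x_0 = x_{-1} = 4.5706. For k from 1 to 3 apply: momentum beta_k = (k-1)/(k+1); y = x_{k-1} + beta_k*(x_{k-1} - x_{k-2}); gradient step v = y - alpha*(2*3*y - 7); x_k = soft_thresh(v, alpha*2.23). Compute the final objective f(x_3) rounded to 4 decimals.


FISTA on f(x) = 3*x^2 - 7*x + 2.23*|x|
L = 6, alpha = 0.1002
Iteration 1: beta = 0.0, y = 4.5706 + 0.0*(4.5706 - 4.5706) = 4.5706
  grad(y) = 20.4236, v = y - alpha*grad = 2.5242
  prox(v) = soft_thresh(2.5242, 0.2234) = 2.3007
Iteration 2: beta = 0.3333, y = 2.3007 + 0.3333*(2.3007 - 4.5706) = 1.5441
  grad(y) = 2.2645, v = y - alpha*grad = 1.3172
  prox(v) = soft_thresh(1.3172, 0.2234) = 1.0937
Iteration 3: beta = 0.5, y = 1.0937 + 0.5*(1.0937 - 2.3007) = 0.4902
  grad(y) = -4.0585, v = y - alpha*grad = 0.8969
  prox(v) = soft_thresh(0.8969, 0.2234) = 0.6735
f(x_3) = 3*0.6735^2 - 7*0.6735 + 2.23*|0.6735| = -1.8518


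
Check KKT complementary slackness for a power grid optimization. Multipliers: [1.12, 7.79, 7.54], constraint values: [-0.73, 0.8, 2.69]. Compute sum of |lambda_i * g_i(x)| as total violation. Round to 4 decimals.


KKT complementary slackness check:
lambda_1 * g_1 = 1.12 * -0.73 = -0.8176
lambda_2 * g_2 = 7.79 * 0.8 = 6.232
lambda_3 * g_3 = 7.54 * 2.69 = 20.2826
Total violation = 0.8176 + 6.232 + 20.2826 = 27.3322


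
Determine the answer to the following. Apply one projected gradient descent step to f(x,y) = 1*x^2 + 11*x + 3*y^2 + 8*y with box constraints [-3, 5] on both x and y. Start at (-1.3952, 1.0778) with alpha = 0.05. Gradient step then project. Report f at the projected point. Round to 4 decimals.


Step 1: Compute gradient at (-1.3952, 1.0778).
grad_x = 2*1*-1.3952 + 11 = 8.2096
grad_y = 2*3*1.0778 + 8 = 14.4668
Step 2: Gradient step.
x_raw = -1.3952 - 0.05*8.2096 = -1.8057
y_raw = 1.0778 - 0.05*14.4668 = 0.3545
Step 3: Project onto [-3, 5].
x_proj = clip(-1.8057) = -1.8057
y_proj = clip(0.3545) = 0.3545
Step 4: Evaluate f.
f(-1.8057, 0.3545) = -13.3894


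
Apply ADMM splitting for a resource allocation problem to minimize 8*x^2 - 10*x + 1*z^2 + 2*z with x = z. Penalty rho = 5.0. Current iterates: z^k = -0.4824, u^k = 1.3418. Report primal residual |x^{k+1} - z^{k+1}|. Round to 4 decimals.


ADMM iteration with rho = 5.0, z^k = -0.4824, u^k = 1.3418
Step 1: x-update.
Minimize 8*x^2 - 10*x + (5.0/2)*(x + 0.4824 + 1.3418)^2
FOC: (2*8 + 5.0)*x = 10 + 5.0*(-0.4824 - 1.3418)
x^{k+1} = 0.0419
Step 2: z-update.
Minimize 1*z^2 + 2*z + (5.0/2)*(0.0419 - z + 1.3418)^2
FOC: (2*1 + 5.0)*z = -2 + 5.0*(0.0419 + 1.3418)
z^{k+1} = 0.7026
Step 3: u-update.
u^{k+1} = 1.3418 + 0.0419 - 0.7026 = 0.681
Step 4: Primal residual = |0.0419 - 0.7026| = 0.6608


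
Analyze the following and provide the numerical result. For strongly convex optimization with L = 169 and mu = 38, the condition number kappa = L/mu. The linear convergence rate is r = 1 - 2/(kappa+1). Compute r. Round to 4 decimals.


Step 1: Compute the condition number.
kappa = L/mu = 169/38 = 4.4474
Step 2: Compute the convergence rate.
r = 1 - 2/(kappa + 1) = 1 - 2*mu/(L + mu) = (L - mu)/(L + mu) = 131/207 = 0.6329


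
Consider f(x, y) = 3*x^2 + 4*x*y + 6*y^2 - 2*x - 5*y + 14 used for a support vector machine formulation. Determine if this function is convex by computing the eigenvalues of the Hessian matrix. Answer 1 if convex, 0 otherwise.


The Hessian of f(x,y) = 3*x^2 + 4*x*y + 6*y^2 - 2*x - 5*y + 14 is:
H = [[6, 4], [4, 12]]
Trace = 6 + 12 = 18
Determinant = 6*12 - (4)^2 = 56
Discriminant = (18)^2 - 4*56 = 100.0
Eigenvalues: lambda_1 = 4.0, lambda_2 = 14.0
The function is convex.

1


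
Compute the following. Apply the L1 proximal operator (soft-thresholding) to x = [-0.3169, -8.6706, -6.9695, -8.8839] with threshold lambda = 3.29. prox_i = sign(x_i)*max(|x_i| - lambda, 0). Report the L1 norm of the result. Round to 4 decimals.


Soft-thresholding with lambda = 3.29:
prox(-0.3169) = sign(-0.3169)*max(|-0.3169| - 3.29, 0) = 0.0
prox(-8.6706) = sign(-8.6706)*max(|-8.6706| - 3.29, 0) = -5.3806
prox(-6.9695) = sign(-6.9695)*max(|-6.9695| - 3.29, 0) = -3.6795
prox(-8.8839) = sign(-8.8839)*max(|-8.8839| - 3.29, 0) = -5.5939
prox(x) = [0.0, -5.3806, -3.6795, -5.5939]
||prox(x)||_1 = 0.0 + 5.3806 + 3.6795 + 5.5939 = 14.654


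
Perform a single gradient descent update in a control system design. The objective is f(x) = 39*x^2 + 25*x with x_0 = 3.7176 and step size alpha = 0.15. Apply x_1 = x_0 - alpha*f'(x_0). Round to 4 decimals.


We compute the gradient at x_0 and apply the update.
f'(x) = 78*x + 25
f'(3.7176) = 78*3.7176 + 25 = 314.9728
x_1 = 3.7176 - 0.15*314.9728 = -43.5283


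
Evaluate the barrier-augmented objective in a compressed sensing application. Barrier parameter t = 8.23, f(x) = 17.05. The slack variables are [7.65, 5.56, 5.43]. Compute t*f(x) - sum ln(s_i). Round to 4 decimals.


Step 1: Compute log-barrier.
ln values: [2.0347, 1.7156, 1.6919]
phi = -(2.0347 + 1.7156 + 1.6919) = -5.4422
Step 2: Compute augmented objective.
t*f(x) = 8.23*17.05 = 140.3215
Total = 140.3215 - 5.4422 = 134.8793


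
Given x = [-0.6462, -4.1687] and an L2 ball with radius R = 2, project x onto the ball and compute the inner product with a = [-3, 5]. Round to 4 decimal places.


Step 1: Compute ||x|| (intermediates to 6 decimals).
||x|| = sqrt((-0.6462)^2 + (-4.1687)^2) = 4.218487
Step 2: Project.
Since ||x|| > R, scale = R/||x|| = 2/4.218487 = 0.474104, proj(x) = scale * x
proj(x) = [-0.306366, -1.976397]
Step 3: Dot product.
a^T * proj(x) = -3*(-0.306366) + 5*(-1.976397) = -8.9629


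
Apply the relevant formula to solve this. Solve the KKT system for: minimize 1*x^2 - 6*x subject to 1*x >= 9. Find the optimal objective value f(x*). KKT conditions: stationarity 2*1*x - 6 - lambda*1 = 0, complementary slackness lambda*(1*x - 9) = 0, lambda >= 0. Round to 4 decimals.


Step 1: Try lambda = 0 (constraint inactive).
x_unc = 6/(2*1) = 3.0
Check: 1*3.0 = 3.0 < 9 -- violated!
Step 2: Constraint must be active: 1*x = 9
x* = 9/1 = 9.0
lambda = (2*1*9.0 - 6)/1 = 12.0
Step 3: Compute optimal value.
f(x*) = 1*9.0^2 - 6*9.0 = 27.0


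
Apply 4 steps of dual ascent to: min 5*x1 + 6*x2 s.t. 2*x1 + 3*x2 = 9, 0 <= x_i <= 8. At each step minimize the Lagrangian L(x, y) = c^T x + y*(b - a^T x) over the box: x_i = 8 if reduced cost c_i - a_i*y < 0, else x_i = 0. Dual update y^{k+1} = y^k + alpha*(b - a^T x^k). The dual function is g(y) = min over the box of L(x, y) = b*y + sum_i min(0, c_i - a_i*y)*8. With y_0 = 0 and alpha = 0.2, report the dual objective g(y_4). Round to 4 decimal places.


Dual ascent for LP: min 5*x1 + 6*x2, 2*x1 + 3*x2 = 9, 0 <= x_i <= 8
Step 1: y^k = 0.0, reduced costs: (5.0, 6.0)
  x^k = (0.0, 0.0), subgradient = b - a^T x = 9.0
  y^{k+1} = 0.0 + 0.2*9.0 = 1.8
Step 2: y^k = 1.8, reduced costs: (1.4, 0.6)
  x^k = (0.0, 0.0), subgradient = b - a^T x = 9.0
  y^{k+1} = 1.8 + 0.2*9.0 = 3.6
Step 3: y^k = 3.6, reduced costs: (-2.2, -4.8)
  x^k = (8.0, 8.0), subgradient = b - a^T x = -31.0
  y^{k+1} = 3.6 + 0.2*-31.0 = -2.6
Step 4: y^k = -2.6, reduced costs: (10.2, 13.8)
  x^k = (0.0, 0.0), subgradient = b - a^T x = 9.0
  y^{k+1} = -2.6 + 0.2*9.0 = -0.8
Dual objective at y_4 = -0.8: reduced costs (6.6, 8.4), box minimizer x = (0.0, 0.0)
g(y_4) = b*y + (c1 - a1*y)*x1 + (c2 - a2*y)*x2 = 9*(-0.8) + 6.6*0.0 + 8.4*0.0 = -7.2 + 0.0 + 0.0 = -7.2


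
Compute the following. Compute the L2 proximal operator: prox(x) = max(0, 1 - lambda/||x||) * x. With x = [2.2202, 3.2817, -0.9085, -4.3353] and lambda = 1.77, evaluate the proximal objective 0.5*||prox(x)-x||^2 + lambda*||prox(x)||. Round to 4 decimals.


Step 1: Compute ||x||.
||x|| = 5.943
Step 2: Compute scaling factor.
scale = max(0, 1 - 1.77/5.943) = 0.7022
Step 3: prox(x) = [1.559, 2.3043, -0.6379, -3.0441]
||prox(x)|| = 4.173
Step 4: Proximal objective.
0.5*||prox-x||^2 = 1.5665
lambda*||prox|| = 7.3862
Total = 8.9526


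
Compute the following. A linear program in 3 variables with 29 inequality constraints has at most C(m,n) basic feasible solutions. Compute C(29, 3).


Each vertex corresponds to some choice of n active constraints out of m, so the number of vertices is at most C(m, n) = m! / (n!(m-n)!).
m = 29, n = 3
Numerator: 29 * 28 * 27
Denominator: 3! = 6
C(29, 3) = 3654


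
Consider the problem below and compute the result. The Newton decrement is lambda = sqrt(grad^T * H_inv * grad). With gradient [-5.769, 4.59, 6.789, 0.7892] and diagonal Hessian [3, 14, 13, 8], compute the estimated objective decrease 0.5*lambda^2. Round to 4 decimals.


Step 1: H is diagonal, so H^(-1) * g = [-1.923, 0.3279, 0.5222, 0.0987].
Step 2: g^T H^(-1) g = sum_i g_i^2 / H_ii
  = (-5.769)^2/3 + (4.59)^2/14 + (6.789)^2/13 + (0.7892)^2/8
  = 11.0938 + 1.5049 + 3.5454 + 0.0779 = 16.2219
Step 3: Objective decrease = 0.5 * g^T H^(-1) g = 8.111


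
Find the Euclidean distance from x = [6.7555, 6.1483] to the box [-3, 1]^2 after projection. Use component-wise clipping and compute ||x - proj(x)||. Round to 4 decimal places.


Project each component onto [-3, 1].
clip(6.7555) = 1.0, clip(6.1483) = 1.0
Projection = [1.0, 1.0]
Squared diffs: [33.1258, 26.505]
Distance = sqrt(59.6308) = 7.7221


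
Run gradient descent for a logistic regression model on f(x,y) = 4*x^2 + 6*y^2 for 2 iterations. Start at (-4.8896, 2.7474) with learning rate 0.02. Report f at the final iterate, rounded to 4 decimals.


Gradient descent on f(x,y) = 4*x^2 + 6*y^2.
Starting point: (-4.8896, 2.7474), alpha = 0.02
Step 1: grad_x = 2*4*-4.8896 = -39.1168, grad_y = 2*6*2.7474 = 32.9688
  x_1 = -4.8896 - 0.02*-39.1168 = -4.1073
  y_1 = 2.7474 - 0.02*32.9688 = 2.088
Step 2: grad_x = 2*4*-4.1073 = -32.8581, grad_y = 2*6*2.088 = 25.0563
  x_2 = -4.1073 - 0.02*-32.8581 = -3.4501
  y_2 = 2.088 - 0.02*25.0563 = 1.5869
f(-3.4501, 1.5869) = 4*(-3.4501)^2 + 6*1.5869^2 = 62.7223


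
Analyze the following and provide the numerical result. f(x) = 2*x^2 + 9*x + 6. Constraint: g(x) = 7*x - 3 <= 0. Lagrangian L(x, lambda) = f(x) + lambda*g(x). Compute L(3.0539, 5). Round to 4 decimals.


Step 1: Evaluate f(x).
f(3.0539) = 2*3.0539^2 + 9*3.0539 + 6 = 52.1377
Step 2: Evaluate g(x).
g(3.0539) = 7*3.0539 - 3 = 18.3773
Step 3: Compute Lagrangian.
L = 52.1377 + 5*18.3773 = 144.0242


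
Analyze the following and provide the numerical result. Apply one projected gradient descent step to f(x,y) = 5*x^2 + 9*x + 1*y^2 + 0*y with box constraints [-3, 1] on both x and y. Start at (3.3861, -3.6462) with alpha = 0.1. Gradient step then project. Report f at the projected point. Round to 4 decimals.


Step 1: Compute gradient at (3.3861, -3.6462).
grad_x = 2*5*3.3861 + 9 = 42.861
grad_y = 2*1*-3.6462 + 0 = -7.2924
Step 2: Gradient step.
x_raw = 3.3861 - 0.1*42.861 = -0.9
y_raw = -3.6462 - 0.1*-7.2924 = -2.917
Step 3: Project onto [-3, 1].
x_proj = clip(-0.9) = -0.9
y_proj = clip(-2.917) = -2.917
Step 4: Evaluate f.
f(-0.9, -2.917) = 4.4587


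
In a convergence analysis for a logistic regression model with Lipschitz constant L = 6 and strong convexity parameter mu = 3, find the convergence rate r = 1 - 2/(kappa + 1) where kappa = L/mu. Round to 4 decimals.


Step 1: Compute the condition number.
kappa = L/mu = 6/3 = 2.0
Step 2: Compute the convergence rate.
r = 1 - 2/(kappa + 1) = 1 - 2*mu/(L + mu) = (L - mu)/(L + mu) = 3/9 = 0.3333


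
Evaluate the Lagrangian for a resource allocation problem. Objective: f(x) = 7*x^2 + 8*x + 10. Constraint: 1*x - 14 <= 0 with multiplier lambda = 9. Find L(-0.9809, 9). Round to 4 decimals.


Step 1: Evaluate f(x).
f(-0.9809) = 7*(-0.9809)^2 + 8*(-0.9809) + 10 = 8.888
Step 2: Evaluate g(x).
g(-0.9809) = 1*-0.9809 - 14 = -14.9809
Step 3: Compute Lagrangian.
L = 8.888 + 9*-14.9809 = -125.9401


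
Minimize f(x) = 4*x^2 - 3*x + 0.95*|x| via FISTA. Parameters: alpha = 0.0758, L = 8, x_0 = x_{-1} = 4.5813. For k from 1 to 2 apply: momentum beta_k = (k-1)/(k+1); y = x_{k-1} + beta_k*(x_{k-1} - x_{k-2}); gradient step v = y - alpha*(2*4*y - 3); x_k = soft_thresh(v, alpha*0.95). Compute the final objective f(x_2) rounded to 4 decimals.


FISTA on f(x) = 4*x^2 - 3*x + 0.95*|x|
L = 8, alpha = 0.0758
Iteration 1: beta = 0.0, y = 4.5813 + 0.0*(4.5813 - 4.5813) = 4.5813
  grad(y) = 33.6504, v = y - alpha*grad = 2.0306
  prox(v) = soft_thresh(2.0306, 0.072) = 1.9586
Iteration 2: beta = 0.3333, y = 1.9586 + 0.3333*(1.9586 - 4.5813) = 1.0844
  grad(y) = 5.6748, v = y - alpha*grad = 0.6542
  prox(v) = soft_thresh(0.6542, 0.072) = 0.5822
f(x_2) = 4*0.5822^2 - 3*0.5822 + 0.95*|0.5822| = 0.1623


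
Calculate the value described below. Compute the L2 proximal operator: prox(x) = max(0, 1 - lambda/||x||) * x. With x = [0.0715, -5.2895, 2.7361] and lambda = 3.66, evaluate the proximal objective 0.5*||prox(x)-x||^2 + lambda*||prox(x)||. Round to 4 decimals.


Step 1: Compute ||x||.
||x|| = 5.9557
Step 2: Compute scaling factor.
scale = max(0, 1 - 3.66/5.9557) = 0.3855
Step 3: prox(x) = [0.0276, -2.0389, 1.0547]
||prox(x)|| = 2.2957
Step 4: Proximal objective.
0.5*||prox-x||^2 = 6.6978
lambda*||prox|| = 8.4023
Total = 15.1


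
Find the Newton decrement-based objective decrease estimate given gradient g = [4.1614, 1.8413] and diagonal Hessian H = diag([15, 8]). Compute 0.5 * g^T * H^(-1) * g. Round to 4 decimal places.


Step 1: H is diagonal, so H^(-1) * g = [0.2774, 0.2302].
Step 2: g^T H^(-1) g = sum_i g_i^2 / H_ii
  = (4.1614)^2/15 + (1.8413)^2/8
  = 1.1545 + 0.4238 = 1.5783
Step 3: Objective decrease = 0.5 * g^T H^(-1) g = 0.7891


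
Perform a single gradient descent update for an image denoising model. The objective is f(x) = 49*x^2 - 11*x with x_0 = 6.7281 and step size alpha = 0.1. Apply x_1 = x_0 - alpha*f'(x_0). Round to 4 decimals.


We compute the gradient at x_0 and apply the update.
f'(x) = 98*x - 11
f'(6.7281) = 98*6.7281 - 11 = 648.3538
x_1 = 6.7281 - 0.1*648.3538 = -58.1073


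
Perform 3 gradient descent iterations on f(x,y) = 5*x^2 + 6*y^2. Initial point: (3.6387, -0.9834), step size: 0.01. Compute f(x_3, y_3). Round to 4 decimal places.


Gradient descent on f(x,y) = 5*x^2 + 6*y^2.
Starting point: (3.6387, -0.9834), alpha = 0.01
Step 1: grad_x = 2*5*3.6387 = 36.387, grad_y = 2*6*-0.9834 = -11.8008
  x_1 = 3.6387 - 0.01*36.387 = 3.2748
  y_1 = -0.9834 - 0.01*-11.8008 = -0.8654
Step 2: grad_x = 2*5*3.2748 = 32.7483, grad_y = 2*6*-0.8654 = -10.3847
  x_2 = 3.2748 - 0.01*32.7483 = 2.9473
  y_2 = -0.8654 - 0.01*-10.3847 = -0.7615
Step 3: grad_x = 2*5*2.9473 = 29.4735, grad_y = 2*6*-0.7615 = -9.1385
  x_3 = 2.9473 - 0.01*29.4735 = 2.6526
  y_3 = -0.7615 - 0.01*-9.1385 = -0.6702
f(2.6526, -0.6702) = 5*2.6526^2 + 6*(-0.6702)^2 = 37.8764


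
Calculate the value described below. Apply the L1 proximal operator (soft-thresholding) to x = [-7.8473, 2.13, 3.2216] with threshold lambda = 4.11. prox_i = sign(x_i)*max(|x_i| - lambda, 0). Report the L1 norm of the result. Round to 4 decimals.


Soft-thresholding with lambda = 4.11:
prox(-7.8473) = sign(-7.8473)*max(|-7.8473| - 4.11, 0) = -3.7373
prox(2.13) = sign(2.13)*max(|2.13| - 4.11, 0) = 0.0
prox(3.2216) = sign(3.2216)*max(|3.2216| - 4.11, 0) = 0.0
prox(x) = [-3.7373, 0.0, 0.0]
||prox(x)||_1 = 3.7373 + 0.0 + 0.0 = 3.7373


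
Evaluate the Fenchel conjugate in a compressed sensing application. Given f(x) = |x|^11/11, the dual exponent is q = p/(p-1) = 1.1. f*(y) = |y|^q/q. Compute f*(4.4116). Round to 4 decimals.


The conjugate exponent q satisfies 1/p + 1/q = 1.
p = 11, so q = 11/(11 - 1) = 1.1
|y|^q = 4.4116^1.1 = 5.1175
f*(4.4116) = 5.1175 / 1.1 = 4.6523


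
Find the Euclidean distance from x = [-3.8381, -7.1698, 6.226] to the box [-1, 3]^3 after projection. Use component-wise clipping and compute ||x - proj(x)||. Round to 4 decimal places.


Project each component onto [-1, 3].
clip(-3.8381) = -1.0, clip(-7.1698) = -1.0, clip(6.226) = 3.0
Projection = [-1.0, -1.0, 3.0]
Squared diffs: [8.0548, 38.0664, 10.4071]
Distance = sqrt(56.5283) = 7.5185


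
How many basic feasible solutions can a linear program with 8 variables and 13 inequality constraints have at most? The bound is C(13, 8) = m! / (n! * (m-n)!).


Each vertex corresponds to some choice of n active constraints out of m, so the number of vertices is at most C(m, n) = m! / (n!(m-n)!).
m = 13, n = 8
Numerator: 13 * 12 * 11 * 10 * 9 * 8 * 7 * 6
Denominator: 8! = 40320
C(13, 8) = 1287


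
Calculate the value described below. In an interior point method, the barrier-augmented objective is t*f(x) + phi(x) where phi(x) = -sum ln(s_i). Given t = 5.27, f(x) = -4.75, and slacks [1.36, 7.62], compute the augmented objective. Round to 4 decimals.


Step 1: Compute log-barrier.
ln values: [0.3075, 2.0308]
phi = -(0.3075 + 2.0308) = -2.3383
Step 2: Compute augmented objective.
t*f(x) = 5.27*-4.75 = -25.0325
Total = -25.0325 - 2.3383 = -27.3708


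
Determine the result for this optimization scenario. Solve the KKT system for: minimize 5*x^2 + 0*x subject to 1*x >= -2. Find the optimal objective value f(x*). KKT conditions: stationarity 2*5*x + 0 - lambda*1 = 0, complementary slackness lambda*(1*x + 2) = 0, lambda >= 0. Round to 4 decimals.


Step 1: Try lambda = 0 (constraint inactive).
Stationarity: 2*5*x + 0 = 0
x* = 0/(2*5) = 0.0
Check constraint: 1*0.0 = 0.0 >= -2 -- satisfied.
Step 2: Compute optimal value.
f(x*) = 5*0.0^2 + 0*0.0 = 0.0


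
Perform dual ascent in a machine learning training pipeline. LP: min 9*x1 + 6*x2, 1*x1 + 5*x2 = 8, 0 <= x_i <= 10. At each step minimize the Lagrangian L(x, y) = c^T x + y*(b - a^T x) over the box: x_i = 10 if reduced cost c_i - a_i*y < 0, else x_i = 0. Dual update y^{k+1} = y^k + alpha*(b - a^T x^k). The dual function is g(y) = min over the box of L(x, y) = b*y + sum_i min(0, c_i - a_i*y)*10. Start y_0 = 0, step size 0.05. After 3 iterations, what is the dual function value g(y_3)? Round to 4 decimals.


Dual ascent for LP: min 9*x1 + 6*x2, 1*x1 + 5*x2 = 8, 0 <= x_i <= 10
Step 1: y^k = 0.0, reduced costs: (9.0, 6.0)
  x^k = (0.0, 0.0), subgradient = b - a^T x = 8.0
  y^{k+1} = 0.0 + 0.05*8.0 = 0.4
Step 2: y^k = 0.4, reduced costs: (8.6, 4.0)
  x^k = (0.0, 0.0), subgradient = b - a^T x = 8.0
  y^{k+1} = 0.4 + 0.05*8.0 = 0.8
Step 3: y^k = 0.8, reduced costs: (8.2, 2.0)
  x^k = (0.0, 0.0), subgradient = b - a^T x = 8.0
  y^{k+1} = 0.8 + 0.05*8.0 = 1.2
Dual objective at y_3 = 1.2: reduced costs (7.8, 0.0), box minimizer x = (0.0, 0.0)
g(y_3) = b*y + (c1 - a1*y)*x1 + (c2 - a2*y)*x2 = 8*1.2 + 7.8*0.0 + 0.0*0.0 = 9.6 + 0.0 + 0.0 = 9.6


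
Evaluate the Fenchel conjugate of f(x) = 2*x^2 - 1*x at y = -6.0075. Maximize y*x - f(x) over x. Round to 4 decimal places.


f*(y) = sup_x {y*x - a*x^2 - b*x} = sup_x {(y-b)*x - a*x^2}
FOC: (y - b) - 2a*x = 0 => x* = (y - b)/(2a)
x* = (-6.0075 + 1)/(2*2) = -1.2519
f*(-6.0075) = (y-b)^2/(4a) = (-6.0075 + 1)^2/(4*2)
= 25.0751/8 = 3.1344


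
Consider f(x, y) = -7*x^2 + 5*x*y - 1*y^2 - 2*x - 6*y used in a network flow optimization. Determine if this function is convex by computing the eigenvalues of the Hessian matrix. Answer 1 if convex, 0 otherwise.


The Hessian of f(x,y) = -7*x^2 + 5*x*y - 1*y^2 - 2*x - 6*y is:
H = [[-14, 5], [5, -2]]
Trace = -14 - 2 = -16
Determinant = -14*-2 - (5)^2 = 3
Discriminant = (-16)^2 - 4*3 = 244.0
Eigenvalues: lambda_1 = -15.8102, lambda_2 = -0.1898
The function is not convex.

0


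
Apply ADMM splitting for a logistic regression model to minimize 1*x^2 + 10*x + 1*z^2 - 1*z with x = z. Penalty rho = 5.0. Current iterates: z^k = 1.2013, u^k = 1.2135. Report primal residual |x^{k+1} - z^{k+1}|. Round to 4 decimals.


ADMM iteration with rho = 5.0, z^k = 1.2013, u^k = 1.2135
Step 1: x-update.
Minimize 1*x^2 + 10*x + (5.0/2)*(x - 1.2013 + 1.2135)^2
FOC: (2*1 + 5.0)*x = -10 + 5.0*(1.2013 - 1.2135)
x^{k+1} = -1.4373
Step 2: z-update.
Minimize 1*z^2 - 1*z + (5.0/2)*(-1.4373 - z + 1.2135)^2
FOC: (2*1 + 5.0)*z = 1 + 5.0*(-1.4373 + 1.2135)
z^{k+1} = -0.017
Step 3: u-update.
u^{k+1} = 1.2135 - 1.4373 + 0.017 = -0.2068
Step 4: Primal residual = |-1.4373 + 0.017| = 1.4203


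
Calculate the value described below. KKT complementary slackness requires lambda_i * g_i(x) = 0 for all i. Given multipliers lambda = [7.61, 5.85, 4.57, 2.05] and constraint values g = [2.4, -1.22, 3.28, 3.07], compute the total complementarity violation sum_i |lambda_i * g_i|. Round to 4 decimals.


KKT complementary slackness check:
lambda_1 * g_1 = 7.61 * 2.4 = 18.264
lambda_2 * g_2 = 5.85 * -1.22 = -7.137
lambda_3 * g_3 = 4.57 * 3.28 = 14.9896
lambda_4 * g_4 = 2.05 * 3.07 = 6.2935
Total violation = 18.264 + 7.137 + 14.9896 + 6.2935 = 46.6841


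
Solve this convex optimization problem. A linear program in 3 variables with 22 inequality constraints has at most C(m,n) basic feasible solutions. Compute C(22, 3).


Each vertex corresponds to some choice of n active constraints out of m, so the number of vertices is at most C(m, n) = m! / (n!(m-n)!).
m = 22, n = 3
Numerator: 22 * 21 * 20
Denominator: 3! = 6
C(22, 3) = 1540


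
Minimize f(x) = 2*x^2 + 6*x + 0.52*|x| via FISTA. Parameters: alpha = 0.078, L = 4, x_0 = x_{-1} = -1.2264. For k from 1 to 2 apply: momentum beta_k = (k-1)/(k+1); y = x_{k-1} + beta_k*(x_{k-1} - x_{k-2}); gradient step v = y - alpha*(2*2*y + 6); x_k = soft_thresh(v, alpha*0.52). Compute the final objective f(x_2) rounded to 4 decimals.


FISTA on f(x) = 2*x^2 + 6*x + 0.52*|x|
L = 4, alpha = 0.078
Iteration 1: beta = 0.0, y = -1.2264 + 0.0*(-1.2264 + 1.2264) = -1.2264
  grad(y) = 1.0944, v = y - alpha*grad = -1.3118
  prox(v) = soft_thresh(-1.3118, 0.0406) = -1.2712
Iteration 2: beta = 0.3333, y = -1.2712 + 0.3333*(-1.2712 + 1.2264) = -1.2861
  grad(y) = 0.8554, v = y - alpha*grad = -1.3529
  prox(v) = soft_thresh(-1.3529, 0.0406) = -1.3123
f(x_2) = 2*(-1.3123)^2 + 6*(-1.3123) + 0.52*|-1.3123| = -3.7471


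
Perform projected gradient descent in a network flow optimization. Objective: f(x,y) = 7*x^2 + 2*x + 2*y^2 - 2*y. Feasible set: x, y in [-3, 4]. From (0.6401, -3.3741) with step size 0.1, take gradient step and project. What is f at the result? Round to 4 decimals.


Step 1: Compute gradient at (0.6401, -3.3741).
grad_x = 2*7*0.6401 + 2 = 10.9614
grad_y = 2*2*-3.3741 - 2 = -15.4964
Step 2: Gradient step.
x_raw = 0.6401 - 0.1*10.9614 = -0.456
y_raw = -3.3741 - 0.1*-15.4964 = -1.8245
Step 3: Project onto [-3, 4].
x_proj = clip(-0.456) = -0.456
y_proj = clip(-1.8245) = -1.8245
Step 4: Evaluate f.
f(-0.456, -1.8245) = 10.85


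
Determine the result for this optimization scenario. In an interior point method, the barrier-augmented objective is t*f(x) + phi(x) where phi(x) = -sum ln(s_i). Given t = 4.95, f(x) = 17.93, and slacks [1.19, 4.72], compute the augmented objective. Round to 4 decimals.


Step 1: Compute log-barrier.
ln values: [0.174, 1.5518]
phi = -(0.174 + 1.5518) = -1.7258
Step 2: Compute augmented objective.
t*f(x) = 4.95*17.93 = 88.7535
Total = 88.7535 - 1.7258 = 87.0277


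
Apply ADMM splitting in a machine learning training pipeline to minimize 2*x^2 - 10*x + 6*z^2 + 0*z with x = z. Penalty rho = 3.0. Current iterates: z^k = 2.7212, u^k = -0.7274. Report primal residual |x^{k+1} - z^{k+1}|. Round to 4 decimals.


ADMM iteration with rho = 3.0, z^k = 2.7212, u^k = -0.7274
Step 1: x-update.
Minimize 2*x^2 - 10*x + (3.0/2)*(x - 2.7212 - 0.7274)^2
FOC: (2*2 + 3.0)*x = 10 + 3.0*(2.7212 + 0.7274)
x^{k+1} = 2.9065
Step 2: z-update.
Minimize 6*z^2 + 0*z + (3.0/2)*(2.9065 - z - 0.7274)^2
FOC: (2*6 + 3.0)*z = 0 + 3.0*(2.9065 - 0.7274)
z^{k+1} = 0.4358
Step 3: u-update.
u^{k+1} = -0.7274 + 2.9065 - 0.4358 = 1.7433
Step 4: Primal residual = |2.9065 - 0.4358| = 2.4707


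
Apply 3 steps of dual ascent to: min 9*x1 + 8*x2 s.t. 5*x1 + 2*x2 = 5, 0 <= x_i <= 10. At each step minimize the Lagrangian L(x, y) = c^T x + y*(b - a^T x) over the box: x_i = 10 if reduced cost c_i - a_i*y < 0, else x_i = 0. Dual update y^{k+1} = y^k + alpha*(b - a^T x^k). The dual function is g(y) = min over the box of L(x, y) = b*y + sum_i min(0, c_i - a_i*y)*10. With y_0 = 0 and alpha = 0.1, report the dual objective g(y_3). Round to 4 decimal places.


Dual ascent for LP: min 9*x1 + 8*x2, 5*x1 + 2*x2 = 5, 0 <= x_i <= 10
Step 1: y^k = 0.0, reduced costs: (9.0, 8.0)
  x^k = (0.0, 0.0), subgradient = b - a^T x = 5.0
  y^{k+1} = 0.0 + 0.1*5.0 = 0.5
Step 2: y^k = 0.5, reduced costs: (6.5, 7.0)
  x^k = (0.0, 0.0), subgradient = b - a^T x = 5.0
  y^{k+1} = 0.5 + 0.1*5.0 = 1.0
Step 3: y^k = 1.0, reduced costs: (4.0, 6.0)
  x^k = (0.0, 0.0), subgradient = b - a^T x = 5.0
  y^{k+1} = 1.0 + 0.1*5.0 = 1.5
Dual objective at y_3 = 1.5: reduced costs (1.5, 5.0), box minimizer x = (0.0, 0.0)
g(y_3) = b*y + (c1 - a1*y)*x1 + (c2 - a2*y)*x2 = 5*1.5 + 1.5*0.0 + 5.0*0.0 = 7.5 + 0.0 + 0.0 = 7.5


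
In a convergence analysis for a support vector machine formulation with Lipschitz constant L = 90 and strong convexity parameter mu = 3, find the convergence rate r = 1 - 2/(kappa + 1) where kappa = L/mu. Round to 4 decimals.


Step 1: Compute the condition number.
kappa = L/mu = 90/3 = 30.0
Step 2: Compute the convergence rate.
r = 1 - 2/(kappa + 1) = 1 - 2*mu/(L + mu) = (L - mu)/(L + mu) = 87/93 = 0.9355


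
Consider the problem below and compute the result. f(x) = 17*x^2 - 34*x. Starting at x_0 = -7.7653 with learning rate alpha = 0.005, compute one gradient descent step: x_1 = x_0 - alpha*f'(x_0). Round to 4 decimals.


We compute the gradient at x_0 and apply the update.
f'(x) = 34*x - 34
f'(-7.7653) = 34*-7.7653 - 34 = -298.0202
x_1 = -7.7653 - 0.005*-298.0202 = -6.2752


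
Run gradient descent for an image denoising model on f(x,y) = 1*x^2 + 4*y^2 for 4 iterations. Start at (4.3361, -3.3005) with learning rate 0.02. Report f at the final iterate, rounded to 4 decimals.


Gradient descent on f(x,y) = 1*x^2 + 4*y^2.
Starting point: (4.3361, -3.3005), alpha = 0.02
Step 1: grad_x = 2*1*4.3361 = 8.6722, grad_y = 2*4*-3.3005 = -26.404
  x_1 = 4.3361 - 0.02*8.6722 = 4.1627
  y_1 = -3.3005 - 0.02*-26.404 = -2.7724
Step 2: grad_x = 2*1*4.1627 = 8.3253, grad_y = 2*4*-2.7724 = -22.1794
  x_2 = 4.1627 - 0.02*8.3253 = 3.9961
  y_2 = -2.7724 - 0.02*-22.1794 = -2.3288
Step 3: grad_x = 2*1*3.9961 = 7.9923, grad_y = 2*4*-2.3288 = -18.6307
  x_3 = 3.9961 - 0.02*7.9923 = 3.8363
  y_3 = -2.3288 - 0.02*-18.6307 = -1.9562
Step 4: grad_x = 2*1*3.8363 = 7.6726, grad_y = 2*4*-1.9562 = -15.6498
  x_4 = 3.8363 - 0.02*7.6726 = 3.6829
  y_4 = -1.9562 - 0.02*-15.6498 = -1.6432
f(3.6829, -1.6432) = 1*3.6829^2 + 4*(-1.6432)^2 = 24.3641


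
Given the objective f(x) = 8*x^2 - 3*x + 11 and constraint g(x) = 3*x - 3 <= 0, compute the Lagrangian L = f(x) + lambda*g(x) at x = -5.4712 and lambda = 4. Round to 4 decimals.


Step 1: Evaluate f(x).
f(-5.4712) = 8*(-5.4712)^2 - 3*(-5.4712) + 11 = 266.8858
Step 2: Evaluate g(x).
g(-5.4712) = 3*-5.4712 - 3 = -19.4136
Step 3: Compute Lagrangian.
L = 266.8858 + 4*-19.4136 = 189.2314


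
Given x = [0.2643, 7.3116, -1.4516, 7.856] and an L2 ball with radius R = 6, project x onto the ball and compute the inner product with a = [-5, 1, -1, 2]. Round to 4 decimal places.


Step 1: Compute ||x|| (intermediates to 6 decimals).
||x|| = sqrt(0.2643^2 + 7.3116^2 + (-1.4516)^2 + 7.856^2) = 10.832969
Step 2: Project.
Since ||x|| > R, scale = R/||x|| = 6/10.832969 = 0.553865, proj(x) = scale * x
proj(x) = [0.146387, 4.049639, -0.80399, 4.351163]
Step 3: Dot product.
a^T * proj(x) = -5*0.146387 + 1*4.049639 - 1*(-0.80399) + 2*4.351163 = 12.824


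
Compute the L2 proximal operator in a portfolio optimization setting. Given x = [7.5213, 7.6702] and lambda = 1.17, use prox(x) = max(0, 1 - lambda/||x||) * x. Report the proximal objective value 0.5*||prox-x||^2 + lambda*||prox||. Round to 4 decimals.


Step 1: Compute ||x||.
||x|| = 10.7425
Step 2: Compute scaling factor.
scale = max(0, 1 - 1.17/10.7425) = 0.8911
Step 3: prox(x) = [6.7021, 6.8348]
||prox(x)|| = 9.5725
Step 4: Proximal objective.
0.5*||prox-x||^2 = 0.6845
lambda*||prox|| = 11.1998
Total = 11.8843


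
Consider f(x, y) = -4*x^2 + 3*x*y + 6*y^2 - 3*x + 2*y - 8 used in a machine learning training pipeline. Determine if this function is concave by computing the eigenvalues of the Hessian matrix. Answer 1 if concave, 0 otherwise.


The Hessian of f(x,y) = -4*x^2 + 3*x*y + 6*y^2 - 3*x + 2*y - 8 is:
H = [[-8, 3], [3, 12]]
Trace = -8 + 12 = 4
Determinant = -8*12 - (3)^2 = -105
Discriminant = (4)^2 - 4*-105 = 436.0
Eigenvalues: lambda_1 = -8.4403, lambda_2 = 12.4403
The function is not concave.

0


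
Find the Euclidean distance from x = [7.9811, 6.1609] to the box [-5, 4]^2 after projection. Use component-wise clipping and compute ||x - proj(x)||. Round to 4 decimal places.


Project each component onto [-5, 4].
clip(7.9811) = 4.0, clip(6.1609) = 4.0
Projection = [4.0, 4.0]
Squared diffs: [15.8492, 4.6695]
Distance = sqrt(20.5187) = 4.5298


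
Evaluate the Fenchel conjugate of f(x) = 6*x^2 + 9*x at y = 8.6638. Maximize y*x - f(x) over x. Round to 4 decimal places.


f*(y) = sup_x {y*x - a*x^2 - b*x} = sup_x {(y-b)*x - a*x^2}
FOC: (y - b) - 2a*x = 0 => x* = (y - b)/(2a)
x* = (8.6638 - 9)/(2*6) = -0.028
f*(8.6638) = (y-b)^2/(4a) = (8.6638 - 9)^2/(4*6)
= 0.113/24 = 0.0047


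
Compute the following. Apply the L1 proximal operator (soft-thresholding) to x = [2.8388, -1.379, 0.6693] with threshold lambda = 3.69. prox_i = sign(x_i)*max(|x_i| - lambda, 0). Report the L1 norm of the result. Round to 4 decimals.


Soft-thresholding with lambda = 3.69:
prox(2.8388) = sign(2.8388)*max(|2.8388| - 3.69, 0) = 0.0
prox(-1.379) = sign(-1.379)*max(|-1.379| - 3.69, 0) = 0.0
prox(0.6693) = sign(0.6693)*max(|0.6693| - 3.69, 0) = 0.0
prox(x) = [0.0, 0.0, 0.0]
||prox(x)||_1 = 0.0 + 0.0 + 0.0 = 0.0


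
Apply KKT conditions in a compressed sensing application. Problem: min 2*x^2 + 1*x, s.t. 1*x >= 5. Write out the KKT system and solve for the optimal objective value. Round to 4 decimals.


Step 1: Try lambda = 0 (constraint inactive).
x_unc = -1/(2*2) = -0.25
Check: 1*-0.25 = -0.25 < 5 -- violated!
Step 2: Constraint must be active: 1*x = 5
x* = 5/1 = 5.0
lambda = (2*2*5.0 + 1)/1 = 21.0
Step 3: Compute optimal value.
f(x*) = 2*5.0^2 + 1*5.0 = 55.0


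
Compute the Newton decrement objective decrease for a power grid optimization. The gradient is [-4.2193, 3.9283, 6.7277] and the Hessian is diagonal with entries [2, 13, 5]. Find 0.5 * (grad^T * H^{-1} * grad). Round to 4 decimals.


Step 1: H is diagonal, so H^(-1) * g = [-2.1097, 0.3022, 1.3455].
Step 2: g^T H^(-1) g = sum_i g_i^2 / H_ii
  = (-4.2193)^2/2 + (3.9283)^2/13 + (6.7277)^2/5
  = 8.9012 + 1.187 + 9.0524 = 19.1407
Step 3: Objective decrease = 0.5 * g^T H^(-1) g = 9.5703


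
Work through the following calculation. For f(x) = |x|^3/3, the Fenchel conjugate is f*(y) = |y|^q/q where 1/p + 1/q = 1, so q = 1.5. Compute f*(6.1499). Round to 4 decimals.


The conjugate exponent q satisfies 1/p + 1/q = 1.
p = 3, so q = 3/(3 - 1) = 1.5
|y|^q = 6.1499^1.5 = 15.2511
f*(6.1499) = 15.2511 / 1.5 = 10.1674


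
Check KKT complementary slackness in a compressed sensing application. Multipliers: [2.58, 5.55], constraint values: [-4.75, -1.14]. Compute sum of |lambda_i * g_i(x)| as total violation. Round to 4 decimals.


KKT complementary slackness check:
lambda_1 * g_1 = 2.58 * -4.75 = -12.255
lambda_2 * g_2 = 5.55 * -1.14 = -6.327
Total violation = 12.255 + 6.327 = 18.582


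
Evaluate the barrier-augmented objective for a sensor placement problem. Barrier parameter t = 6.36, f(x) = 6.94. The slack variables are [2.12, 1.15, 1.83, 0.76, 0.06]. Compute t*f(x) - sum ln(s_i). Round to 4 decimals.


Step 1: Compute log-barrier.
ln values: [0.7514, 0.1398, 0.6043, -0.2744, -2.8134]
phi = -(0.7514 + 0.1398 + 0.6043 - 0.2744 - 2.8134) = 1.5924
Step 2: Compute augmented objective.
t*f(x) = 6.36*6.94 = 44.1384
Total = 44.1384 + 1.5924 = 45.7308


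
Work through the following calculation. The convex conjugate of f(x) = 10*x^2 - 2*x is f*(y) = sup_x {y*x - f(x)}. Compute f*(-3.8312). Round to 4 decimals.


f*(y) = sup_x {y*x - a*x^2 - b*x} = sup_x {(y-b)*x - a*x^2}
FOC: (y - b) - 2a*x = 0 => x* = (y - b)/(2a)
x* = (-3.8312 + 2)/(2*10) = -0.0916
f*(-3.8312) = (y-b)^2/(4a) = (-3.8312 + 2)^2/(4*10)
= 3.3533/40 = 0.0838


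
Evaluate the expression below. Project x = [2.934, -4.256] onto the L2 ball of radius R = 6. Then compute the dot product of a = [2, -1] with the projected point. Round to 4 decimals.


Step 1: Compute ||x|| (intermediates to 6 decimals).
||x|| = sqrt(2.934^2 + (-4.256)^2) = 5.169322
Step 2: Project.
Since ||x|| <= R, proj = x (no scaling needed).
proj(x) = [2.934, -4.256]
Step 3: Dot product.
a^T * proj(x) = 2*2.934 - 1*(-4.256) = 10.124
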